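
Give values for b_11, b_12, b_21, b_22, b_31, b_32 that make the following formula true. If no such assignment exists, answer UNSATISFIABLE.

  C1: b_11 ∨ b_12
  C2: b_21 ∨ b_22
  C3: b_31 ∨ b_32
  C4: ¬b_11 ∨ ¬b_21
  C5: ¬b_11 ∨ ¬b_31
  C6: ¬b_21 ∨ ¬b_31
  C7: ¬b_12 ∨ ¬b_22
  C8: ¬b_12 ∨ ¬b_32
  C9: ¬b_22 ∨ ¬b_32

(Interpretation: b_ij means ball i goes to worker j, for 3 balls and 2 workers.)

Case b_11 = True:
From the singleton clause (¬b_21), b_21 = False.
From the singleton clause (b_22), b_22 = True.
From the singleton clause (¬b_31), b_31 = False.
From the singleton clause (b_32), b_32 = True.
That conflicts with the unit clause (¬b_32).
Undo b_11 and try b_11 = False.
From the singleton clause (b_12), b_12 = True.
From the singleton clause (¬b_22), b_22 = False.
From the singleton clause (b_21), b_21 = True.
From the singleton clause (¬b_31), b_31 = False.
From the singleton clause (b_32), b_32 = True.
That conflicts with the unit clause (¬b_32).
Neither b_11 = True nor b_11 = False works.

UNSATISFIABLE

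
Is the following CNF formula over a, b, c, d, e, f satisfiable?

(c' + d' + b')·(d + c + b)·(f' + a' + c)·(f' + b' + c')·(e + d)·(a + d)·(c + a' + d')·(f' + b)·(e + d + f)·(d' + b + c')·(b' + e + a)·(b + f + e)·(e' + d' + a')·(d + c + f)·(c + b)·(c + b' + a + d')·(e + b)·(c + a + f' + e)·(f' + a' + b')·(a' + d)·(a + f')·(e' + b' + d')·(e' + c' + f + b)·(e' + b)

No, unsatisfiable

Case e = 1:
The clause (b) is unit, so b = 1.
The clause (d') is unit, so d = 0.
The clause (a) is unit, so a = 1.
That conflicts with the unit clause (a').
Backtrack on e: now try e = 0.
The clause (d) is unit, so d = 1.
The clause (b) is unit, so b = 1.
The clause (c') is unit, so c = 0.
The clause (a') is unit, so a = 0.
That conflicts with the unit clause (a).
Both values of e lead to a conflict.
No assignment satisfies every clause.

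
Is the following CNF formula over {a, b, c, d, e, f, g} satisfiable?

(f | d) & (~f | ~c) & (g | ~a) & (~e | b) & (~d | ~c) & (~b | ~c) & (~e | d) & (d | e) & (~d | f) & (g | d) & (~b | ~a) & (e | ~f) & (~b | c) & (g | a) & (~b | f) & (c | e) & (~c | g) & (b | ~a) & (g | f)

Try f = 1.
The clause (~c) is unit, so c = 0.
The clause (e) is unit, so e = 1.
The clause (b) is unit, so b = 1.
That conflicts with the unit clause (~b).
That branch fails; take f = 0 instead.
The clause (d) is unit, so d = 1.
That conflicts with the unit clause (~d).
Either choice for f ends in contradiction.
No assignment satisfies every clause.

Unsatisfiable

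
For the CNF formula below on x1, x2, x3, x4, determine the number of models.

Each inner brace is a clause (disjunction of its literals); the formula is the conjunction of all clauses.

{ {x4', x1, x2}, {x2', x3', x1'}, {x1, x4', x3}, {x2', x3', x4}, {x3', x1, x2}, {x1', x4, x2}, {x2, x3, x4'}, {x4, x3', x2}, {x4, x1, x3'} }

There are 2^4 = 16 truth assignments over (x1, x2, x3, x4).
Check each against the 9 clauses (columns in the order x1, x2, x3, x4):
  F F F F  ✓ satisfies all
  F F F T  ✗ fails (x4' + x1 + x2)
  F F T F  ✗ fails (x3' + x1 + x2)
  F F T T  ✗ fails (x4' + x1 + x2)
  F T F F  ✓ satisfies all
  F T F T  ✗ fails (x1 + x4' + x3)
  F T T F  ✗ fails (x2' + x3' + x4)
  F T T T  ✓ satisfies all
  T F F F  ✗ fails (x1' + x4 + x2)
  T F F T  ✗ fails (x2 + x3 + x4')
  T F T F  ✗ fails (x1' + x4 + x2)
  T F T T  ✓ satisfies all
  T T F F  ✓ satisfies all
  T T F T  ✓ satisfies all
  T T T F  ✗ fails (x2' + x3' + x1')
  T T T T  ✗ fails (x2' + x3' + x1')
6 of the 16 rows are models.

6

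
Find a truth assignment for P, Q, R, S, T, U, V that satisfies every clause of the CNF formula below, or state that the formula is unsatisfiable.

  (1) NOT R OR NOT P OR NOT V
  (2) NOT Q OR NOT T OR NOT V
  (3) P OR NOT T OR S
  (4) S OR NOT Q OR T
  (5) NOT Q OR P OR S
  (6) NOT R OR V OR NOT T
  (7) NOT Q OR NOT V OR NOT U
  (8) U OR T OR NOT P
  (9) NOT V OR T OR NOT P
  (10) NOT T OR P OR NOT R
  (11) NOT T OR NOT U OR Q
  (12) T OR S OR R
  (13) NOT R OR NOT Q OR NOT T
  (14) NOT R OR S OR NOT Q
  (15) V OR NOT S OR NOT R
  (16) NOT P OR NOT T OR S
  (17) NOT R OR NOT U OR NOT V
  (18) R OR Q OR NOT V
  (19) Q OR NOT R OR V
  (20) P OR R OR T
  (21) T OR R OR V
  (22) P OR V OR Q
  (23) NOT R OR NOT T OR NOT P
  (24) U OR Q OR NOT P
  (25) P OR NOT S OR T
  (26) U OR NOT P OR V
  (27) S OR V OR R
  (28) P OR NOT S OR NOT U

Try R = true.
Try P = false.
From the singleton clause (NOT T), T = false.
From the singleton clause (NOT S), S = false.
From the singleton clause (NOT Q), Q = false.
From the singleton clause (V), V = true.
From the singleton clause (NOT U), U = false.
This assignment satisfies each clause.

P ↦ false,  Q ↦ false,  R ↦ true,  S ↦ false,  T ↦ false,  U ↦ false,  V ↦ true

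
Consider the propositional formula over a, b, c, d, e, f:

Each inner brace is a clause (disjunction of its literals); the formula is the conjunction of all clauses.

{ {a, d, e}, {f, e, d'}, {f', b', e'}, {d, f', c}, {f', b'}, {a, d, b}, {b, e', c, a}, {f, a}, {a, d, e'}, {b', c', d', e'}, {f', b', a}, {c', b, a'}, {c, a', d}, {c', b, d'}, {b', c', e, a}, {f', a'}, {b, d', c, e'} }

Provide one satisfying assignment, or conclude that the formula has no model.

a ↦ 0; b ↦ 0; c ↦ 0; d ↦ 1; e ↦ 0; f ↦ 1

Case f = 1:
From the singleton clause (b'), b = 0.
From the singleton clause (a'), a = 0.
From the singleton clause (d), d = 1.
From the singleton clause (c'), c = 0.
From the singleton clause (e'), e = 0.
Every clause now holds.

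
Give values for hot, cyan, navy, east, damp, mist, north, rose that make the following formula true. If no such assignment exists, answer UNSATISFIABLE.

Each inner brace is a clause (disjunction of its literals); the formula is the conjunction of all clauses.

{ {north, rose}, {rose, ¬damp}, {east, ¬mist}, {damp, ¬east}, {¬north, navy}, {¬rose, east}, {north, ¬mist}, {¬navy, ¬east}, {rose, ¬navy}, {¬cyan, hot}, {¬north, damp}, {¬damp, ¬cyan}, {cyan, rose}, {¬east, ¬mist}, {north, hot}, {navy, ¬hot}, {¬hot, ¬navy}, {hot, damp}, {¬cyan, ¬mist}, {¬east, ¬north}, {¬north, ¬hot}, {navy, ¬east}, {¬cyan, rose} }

UNSATISFIABLE

Suppose north = True.
From the singleton clause (navy), navy = True.
From the singleton clause (¬east), east = False.
From the singleton clause (¬mist), mist = False.
From the singleton clause (¬rose), rose = False.
Now (rose) is unsatisfied and unit — conflict.
Backtrack on north: now try north = False.
From the singleton clause (rose), rose = True.
From the singleton clause (east), east = True.
From the singleton clause (damp), damp = True.
From the singleton clause (¬mist), mist = False.
From the singleton clause (¬navy), navy = False.
Now (navy) is unsatisfied and unit — conflict.
Both values of north lead to a conflict.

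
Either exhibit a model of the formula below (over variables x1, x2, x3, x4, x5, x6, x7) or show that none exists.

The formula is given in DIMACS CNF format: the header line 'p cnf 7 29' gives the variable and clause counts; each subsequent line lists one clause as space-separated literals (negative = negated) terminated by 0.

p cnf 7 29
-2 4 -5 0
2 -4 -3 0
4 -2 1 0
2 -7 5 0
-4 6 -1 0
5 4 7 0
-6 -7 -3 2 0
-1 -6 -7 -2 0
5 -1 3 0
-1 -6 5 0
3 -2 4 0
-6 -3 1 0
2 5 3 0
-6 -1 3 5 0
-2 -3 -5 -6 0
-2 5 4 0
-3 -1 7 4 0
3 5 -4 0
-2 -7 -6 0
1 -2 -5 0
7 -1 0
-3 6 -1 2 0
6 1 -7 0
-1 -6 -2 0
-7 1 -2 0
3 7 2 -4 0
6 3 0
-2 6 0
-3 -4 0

x1 ↦ False, x2 ↦ False, x3 ↦ True, x4 ↦ False, x5 ↦ True, x6 ↦ False, x7 ↦ False

Try x7 = False.
Unit clause (¬x1) forces x1 = False.
Try x4 = False.
Unit clause (¬x2) forces x2 = False.
Unit clause (x5) forces x5 = True.
Try x6 = False.
Unit clause (x3) forces x3 = True.
All clauses are satisfied.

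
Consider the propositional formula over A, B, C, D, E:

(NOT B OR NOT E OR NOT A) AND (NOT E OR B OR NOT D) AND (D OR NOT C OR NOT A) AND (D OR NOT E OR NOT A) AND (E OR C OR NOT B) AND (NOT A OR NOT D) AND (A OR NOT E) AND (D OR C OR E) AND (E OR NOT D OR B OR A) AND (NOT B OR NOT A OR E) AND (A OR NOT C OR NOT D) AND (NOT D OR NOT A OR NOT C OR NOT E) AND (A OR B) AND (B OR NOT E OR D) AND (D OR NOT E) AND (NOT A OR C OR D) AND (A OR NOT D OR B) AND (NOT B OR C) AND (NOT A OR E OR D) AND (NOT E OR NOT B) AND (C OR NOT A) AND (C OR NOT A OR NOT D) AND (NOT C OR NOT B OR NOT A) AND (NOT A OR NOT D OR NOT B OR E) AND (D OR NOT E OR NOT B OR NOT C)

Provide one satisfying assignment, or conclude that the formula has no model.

Branch on A: set A = false.
From the singleton clause (NOT E), E = false.
From the singleton clause (B), B = true.
From the singleton clause (C), C = true.
From the singleton clause (NOT D), D = false.
This assignment satisfies each clause.

A: false,  B: true,  C: true,  D: false,  E: false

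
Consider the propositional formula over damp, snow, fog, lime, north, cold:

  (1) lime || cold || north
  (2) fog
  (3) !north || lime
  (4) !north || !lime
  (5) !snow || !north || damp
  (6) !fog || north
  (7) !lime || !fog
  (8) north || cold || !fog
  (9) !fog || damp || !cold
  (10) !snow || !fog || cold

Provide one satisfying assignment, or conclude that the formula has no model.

(fog) alone gives fog = true.
(north) alone gives north = true.
(lime) alone gives lime = true.
Now (!lime) is unsatisfied and unit — conflict.

UNSATISFIABLE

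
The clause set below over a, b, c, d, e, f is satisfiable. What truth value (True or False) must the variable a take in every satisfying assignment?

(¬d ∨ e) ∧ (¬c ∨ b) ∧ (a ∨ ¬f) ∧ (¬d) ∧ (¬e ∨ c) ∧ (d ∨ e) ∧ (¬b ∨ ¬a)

Suppose a = True.
(¬d) alone gives d = False.
(e) alone gives e = True.
(c) alone gives c = True.
(b) alone gives b = True.
That conflicts with the unit clause (¬b).
So every satisfying assignment has a = False.

False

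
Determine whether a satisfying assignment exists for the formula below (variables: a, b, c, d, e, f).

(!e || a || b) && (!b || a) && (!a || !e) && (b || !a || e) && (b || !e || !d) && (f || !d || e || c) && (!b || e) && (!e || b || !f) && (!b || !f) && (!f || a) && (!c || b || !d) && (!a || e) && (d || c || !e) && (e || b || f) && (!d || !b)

Branch on b: set b = false.
Branch on e: set e = false.
From the singleton clause (!a), a = false.
From the singleton clause (!f), f = false.
Now (f) is unsatisfied and unit — conflict.
So e must be the other value — set e = true.
From the singleton clause (a), a = true.
Now (!a) is unsatisfied and unit — conflict.
Neither e = true nor e = false works.
So b must be the other value — set b = true.
From the singleton clause (a), a = true.
From the singleton clause (!e), e = false.
Now (e) is unsatisfied and unit — conflict.
Neither b = true nor b = false works.
No assignment satisfies every clause.

Unsatisfiable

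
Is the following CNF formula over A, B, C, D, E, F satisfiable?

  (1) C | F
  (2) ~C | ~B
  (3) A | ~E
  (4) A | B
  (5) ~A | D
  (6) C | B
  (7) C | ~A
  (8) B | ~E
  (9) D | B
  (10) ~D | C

Yes

Suppose C = 1.
From the singleton clause (~B), B = 0.
From the singleton clause (A), A = 1.
From the singleton clause (D), D = 1.
From the singleton clause (~E), E = 0.
All clauses hold; F can take either value.
A satisfying assignment: A=1,  B=0,  C=1,  D=1,  E=0,  F=0.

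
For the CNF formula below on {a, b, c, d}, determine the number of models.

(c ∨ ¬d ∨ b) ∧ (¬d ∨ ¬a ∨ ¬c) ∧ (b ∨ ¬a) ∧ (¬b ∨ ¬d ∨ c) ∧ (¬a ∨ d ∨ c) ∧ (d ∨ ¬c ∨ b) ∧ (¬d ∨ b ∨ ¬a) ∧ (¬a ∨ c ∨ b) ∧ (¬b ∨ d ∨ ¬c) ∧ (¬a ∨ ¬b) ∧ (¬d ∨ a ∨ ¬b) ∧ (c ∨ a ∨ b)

There are 2^4 = 16 truth assignments over (a, b, c, d).
Check each against the 12 clauses (columns in the order a, b, c, d):
  F F F F  ✗ fails (c ∨ a ∨ b)
  F F F T  ✗ fails (c ∨ ¬d ∨ b)
  F F T F  ✗ fails (d ∨ ¬c ∨ b)
  F F T T  ✓ satisfies all
  F T F F  ✓ satisfies all
  F T F T  ✗ fails (¬b ∨ ¬d ∨ c)
  F T T F  ✗ fails (¬b ∨ d ∨ ¬c)
  F T T T  ✗ fails (¬d ∨ a ∨ ¬b)
  T F F F  ✗ fails (b ∨ ¬a)
  T F F T  ✗ fails (c ∨ ¬d ∨ b)
  T F T F  ✗ fails (b ∨ ¬a)
  T F T T  ✗ fails (¬d ∨ ¬a ∨ ¬c)
  T T F F  ✗ fails (¬a ∨ d ∨ c)
  T T F T  ✗ fails (¬b ∨ ¬d ∨ c)
  T T T F  ✗ fails (¬b ∨ d ∨ ¬c)
  T T T T  ✗ fails (¬d ∨ ¬a ∨ ¬c)
2 of the 16 rows are models.

2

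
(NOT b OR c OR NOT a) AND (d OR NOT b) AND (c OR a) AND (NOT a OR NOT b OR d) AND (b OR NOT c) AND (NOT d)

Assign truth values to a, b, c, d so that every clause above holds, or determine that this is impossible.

a ↦ true,  b ↦ false,  c ↦ false,  d ↦ false

(NOT d) alone gives d = false.
(NOT b) alone gives b = false.
(NOT c) alone gives c = false.
(a) alone gives a = true.
This assignment satisfies each clause.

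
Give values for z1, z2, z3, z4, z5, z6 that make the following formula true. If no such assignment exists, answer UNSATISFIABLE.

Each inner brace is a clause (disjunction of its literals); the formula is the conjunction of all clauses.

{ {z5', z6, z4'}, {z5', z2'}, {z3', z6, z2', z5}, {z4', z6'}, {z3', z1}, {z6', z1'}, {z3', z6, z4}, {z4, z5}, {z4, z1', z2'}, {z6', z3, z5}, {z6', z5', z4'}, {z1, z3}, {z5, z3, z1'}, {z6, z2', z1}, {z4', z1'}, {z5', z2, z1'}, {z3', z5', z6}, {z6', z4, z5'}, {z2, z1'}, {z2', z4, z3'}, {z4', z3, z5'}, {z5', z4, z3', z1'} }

Branch on z5: set z5 = 0.
Unit clause (z4) forces z4 = 1.
Unit clause (z6') forces z6 = 0.
Unit clause (z1') forces z1 = 0.
Unit clause (z3') forces z3 = 0.
That conflicts with the unit clause (z3).
That branch fails; take z5 = 1 instead.
Unit clause (z2') forces z2 = 0.
Unit clause (z1') forces z1 = 0.
Unit clause (z3') forces z3 = 0.
That conflicts with the unit clause (z3).
Either choice for z5 ends in contradiction.

UNSATISFIABLE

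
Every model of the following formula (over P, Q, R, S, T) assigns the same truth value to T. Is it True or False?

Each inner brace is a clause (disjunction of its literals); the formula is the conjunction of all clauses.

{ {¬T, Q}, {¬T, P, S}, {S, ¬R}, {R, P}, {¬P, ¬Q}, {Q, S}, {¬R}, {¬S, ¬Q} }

Suppose T = True.
(Q) alone gives Q = True.
(¬P) alone gives P = False.
(S) alone gives S = True.
But (¬S) is also a unit clause — contradiction.
So every satisfying assignment has T = False.

False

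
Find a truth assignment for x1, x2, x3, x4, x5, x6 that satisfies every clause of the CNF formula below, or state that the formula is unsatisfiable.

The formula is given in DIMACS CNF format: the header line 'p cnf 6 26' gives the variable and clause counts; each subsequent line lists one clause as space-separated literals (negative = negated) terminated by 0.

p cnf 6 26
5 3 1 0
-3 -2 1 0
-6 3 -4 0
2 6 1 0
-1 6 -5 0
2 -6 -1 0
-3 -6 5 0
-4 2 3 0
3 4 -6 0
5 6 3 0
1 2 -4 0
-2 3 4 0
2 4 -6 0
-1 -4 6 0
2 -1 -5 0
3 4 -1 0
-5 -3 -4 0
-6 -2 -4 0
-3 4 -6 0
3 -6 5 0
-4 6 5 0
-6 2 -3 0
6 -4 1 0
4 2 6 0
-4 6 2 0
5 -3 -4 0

Suppose x5 = False.
Suppose x3 = True.
(¬x6) alone gives x6 = False.
(¬x4) alone gives x4 = False.
(x2) alone gives x2 = True.
(x1) alone gives x1 = True.
All clauses are satisfied.

x1=True, x2=True, x3=True, x4=False, x5=False, x6=False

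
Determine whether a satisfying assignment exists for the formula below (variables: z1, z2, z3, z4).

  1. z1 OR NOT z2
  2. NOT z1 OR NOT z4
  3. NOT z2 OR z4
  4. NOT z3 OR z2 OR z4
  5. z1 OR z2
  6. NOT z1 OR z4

No

Suppose z1 = true.
Unit clause (NOT z4) forces z4 = false.
That conflicts with the unit clause (z4).
So z1 must be the other value — set z1 = false.
Unit clause (NOT z2) forces z2 = false.
That conflicts with the unit clause (z2).
Both values of z1 lead to a conflict.
No assignment satisfies every clause.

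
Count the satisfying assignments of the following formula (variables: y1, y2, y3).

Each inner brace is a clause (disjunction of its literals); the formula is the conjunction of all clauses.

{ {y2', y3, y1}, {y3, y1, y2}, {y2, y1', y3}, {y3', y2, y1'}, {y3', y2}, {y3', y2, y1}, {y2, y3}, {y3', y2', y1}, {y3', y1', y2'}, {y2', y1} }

1

There are 2^3 = 8 truth assignments over (y1, y2, y3).
Split on y3. With y3 = 1, the clauses containing y3 are satisfied and y3' drops from the rest; 0 of the 2^2 = 4 assignments to the other variables satisfy what remains.
With y3 = 0, by the same count on the reduced clause set, 1 assignment works.
(One model: y1=T, y2=T, y3=F.)
Total: 0 + 1 = 1.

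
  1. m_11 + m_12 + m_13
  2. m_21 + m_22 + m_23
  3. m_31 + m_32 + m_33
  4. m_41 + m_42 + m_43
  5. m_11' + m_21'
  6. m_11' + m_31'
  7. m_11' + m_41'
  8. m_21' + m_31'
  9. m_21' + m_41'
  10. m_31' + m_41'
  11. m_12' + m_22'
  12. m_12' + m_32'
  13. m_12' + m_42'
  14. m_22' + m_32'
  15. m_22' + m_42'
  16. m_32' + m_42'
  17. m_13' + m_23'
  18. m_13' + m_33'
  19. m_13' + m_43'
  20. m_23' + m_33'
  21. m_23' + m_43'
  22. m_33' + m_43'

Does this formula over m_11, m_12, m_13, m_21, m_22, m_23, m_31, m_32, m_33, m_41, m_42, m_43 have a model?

Unsatisfiable

Suppose m_11 = 0.
Suppose m_12 = 1.
(m_22') alone gives m_22 = 0.
(m_32') alone gives m_32 = 0.
(m_42') alone gives m_42 = 0.
Suppose m_21 = 1.
(m_31') alone gives m_31 = 0.
(m_33) alone gives m_33 = 1.
(m_41') alone gives m_41 = 0.
(m_43) alone gives m_43 = 1.
But (m_43') is also a unit clause — contradiction.
Undo m_21 and try m_21 = 0.
(m_23) alone gives m_23 = 1.
(m_13') alone gives m_13 = 0.
(m_33') alone gives m_33 = 0.
(m_31) alone gives m_31 = 1.
(m_41') alone gives m_41 = 0.
(m_43) alone gives m_43 = 1.
But (m_43') is also a unit clause — contradiction.
Both values of m_21 lead to a conflict.
Undo m_12 and try m_12 = 0.
(m_13) alone gives m_13 = 1.
(m_23') alone gives m_23 = 0.
(m_33') alone gives m_33 = 0.
(m_43') alone gives m_43 = 0.
Suppose m_21 = 1.
(m_31') alone gives m_31 = 0.
(m_32) alone gives m_32 = 1.
(m_41') alone gives m_41 = 0.
(m_42) alone gives m_42 = 1.
But (m_42') is also a unit clause — contradiction.
Undo m_21 and try m_21 = 0.
(m_22) alone gives m_22 = 1.
(m_32') alone gives m_32 = 0.
(m_31) alone gives m_31 = 1.
(m_41') alone gives m_41 = 0.
(m_42) alone gives m_42 = 1.
But (m_42') is also a unit clause — contradiction.
Both values of m_21 lead to a conflict.
Both values of m_12 lead to a conflict.
Undo m_11 and try m_11 = 1.
(m_21') alone gives m_21 = 0.
(m_31') alone gives m_31 = 0.
(m_41') alone gives m_41 = 0.
Suppose m_22 = 1.
(m_12') alone gives m_12 = 0.
(m_32') alone gives m_32 = 0.
(m_33) alone gives m_33 = 1.
(m_42') alone gives m_42 = 0.
(m_43) alone gives m_43 = 1.
But (m_43') is also a unit clause — contradiction.
Undo m_22 and try m_22 = 0.
(m_23) alone gives m_23 = 1.
(m_13') alone gives m_13 = 0.
(m_33') alone gives m_33 = 0.
(m_32) alone gives m_32 = 1.
(m_12') alone gives m_12 = 0.
(m_42') alone gives m_42 = 0.
(m_43) alone gives m_43 = 1.
But (m_43') is also a unit clause — contradiction.
Both values of m_22 lead to a conflict.
Both values of m_11 lead to a conflict.
No assignment satisfies every clause.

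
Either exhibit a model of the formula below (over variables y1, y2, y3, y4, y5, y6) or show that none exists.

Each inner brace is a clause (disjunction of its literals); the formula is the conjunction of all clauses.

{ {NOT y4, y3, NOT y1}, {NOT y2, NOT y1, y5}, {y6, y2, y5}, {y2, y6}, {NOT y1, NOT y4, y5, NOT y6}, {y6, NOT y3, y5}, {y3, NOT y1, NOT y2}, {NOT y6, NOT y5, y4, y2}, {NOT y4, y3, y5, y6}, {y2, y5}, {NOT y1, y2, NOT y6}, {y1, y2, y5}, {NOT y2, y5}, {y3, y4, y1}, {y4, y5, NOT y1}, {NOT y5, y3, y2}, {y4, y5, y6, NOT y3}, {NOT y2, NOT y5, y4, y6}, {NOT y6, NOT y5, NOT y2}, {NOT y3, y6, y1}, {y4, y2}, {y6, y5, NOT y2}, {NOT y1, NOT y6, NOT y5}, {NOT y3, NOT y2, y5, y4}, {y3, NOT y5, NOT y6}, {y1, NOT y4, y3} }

y1: false, y2: false, y3: true, y4: true, y5: true, y6: true

Case y2 = false:
From the singleton clause (y6), y6 = true.
From the singleton clause (y5), y5 = true.
From the singleton clause (y4), y4 = true.
From the singleton clause (NOT y1), y1 = false.
From the singleton clause (y3), y3 = true.
Every clause now holds.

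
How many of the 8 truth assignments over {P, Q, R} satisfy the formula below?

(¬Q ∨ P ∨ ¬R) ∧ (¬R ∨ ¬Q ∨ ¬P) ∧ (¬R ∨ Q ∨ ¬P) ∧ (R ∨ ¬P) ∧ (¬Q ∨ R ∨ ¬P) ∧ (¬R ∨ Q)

2

There are 2^3 = 8 truth assignments over (P, Q, R).
Check each against the 6 clauses (columns in the order P, Q, R):
  F F F  ✓ satisfies all
  F F T  ✗ fails (¬R ∨ Q)
  F T F  ✓ satisfies all
  F T T  ✗ fails (¬Q ∨ P ∨ ¬R)
  T F F  ✗ fails (R ∨ ¬P)
  T F T  ✗ fails (¬R ∨ Q ∨ ¬P)
  T T F  ✗ fails (R ∨ ¬P)
  T T T  ✗ fails (¬R ∨ ¬Q ∨ ¬P)
2 of the 8 rows are models.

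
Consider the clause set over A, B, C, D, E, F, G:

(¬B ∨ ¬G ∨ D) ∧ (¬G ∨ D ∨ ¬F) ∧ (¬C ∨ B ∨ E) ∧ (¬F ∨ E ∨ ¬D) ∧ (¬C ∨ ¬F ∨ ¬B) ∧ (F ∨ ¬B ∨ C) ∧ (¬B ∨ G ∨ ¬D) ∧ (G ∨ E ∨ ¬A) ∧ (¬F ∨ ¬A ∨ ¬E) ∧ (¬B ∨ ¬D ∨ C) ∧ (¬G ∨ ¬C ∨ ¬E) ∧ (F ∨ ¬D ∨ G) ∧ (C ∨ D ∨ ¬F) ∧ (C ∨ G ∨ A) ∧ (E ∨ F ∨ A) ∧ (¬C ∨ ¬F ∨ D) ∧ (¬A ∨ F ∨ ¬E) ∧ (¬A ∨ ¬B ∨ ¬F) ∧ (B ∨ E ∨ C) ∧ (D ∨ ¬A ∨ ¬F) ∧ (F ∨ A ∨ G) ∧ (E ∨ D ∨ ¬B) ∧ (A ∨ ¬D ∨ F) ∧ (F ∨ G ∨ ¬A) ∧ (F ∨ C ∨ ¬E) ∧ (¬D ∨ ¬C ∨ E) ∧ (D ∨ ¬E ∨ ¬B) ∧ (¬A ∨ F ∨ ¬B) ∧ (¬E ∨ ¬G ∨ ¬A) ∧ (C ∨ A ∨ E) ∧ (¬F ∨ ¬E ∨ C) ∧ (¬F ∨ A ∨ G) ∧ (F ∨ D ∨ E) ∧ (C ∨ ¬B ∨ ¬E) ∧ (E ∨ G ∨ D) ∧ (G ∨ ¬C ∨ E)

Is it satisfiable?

Case B = False:
Case C = False:
(E) alone gives E = True.
(F) alone gives F = True.
That conflicts with the unit clause (¬F).
So C must be the other value — set C = True.
(E) alone gives E = True.
(¬G) alone gives G = False.
Case F = False:
(¬D) alone gives D = False.
(¬A) alone gives A = False.
That conflicts with the unit clause (A).
So F must be the other value — set F = True.
(¬A) alone gives A = False.
That conflicts with the unit clause (A).
Neither F = True nor F = False works.
Neither C = True nor C = False works.
So B must be the other value — set B = True.
Case G = False:
(¬D) alone gives D = False.
(E) alone gives E = True.
That conflicts with the unit clause (¬E).
So G must be the other value — set G = True.
(D) alone gives D = True.
(C) alone gives C = True.
(¬F) alone gives F = False.
(¬E) alone gives E = False.
That conflicts with the unit clause (E).
Neither G = True nor G = False works.
Neither B = True nor B = False works.
No assignment satisfies every clause.

Unsatisfiable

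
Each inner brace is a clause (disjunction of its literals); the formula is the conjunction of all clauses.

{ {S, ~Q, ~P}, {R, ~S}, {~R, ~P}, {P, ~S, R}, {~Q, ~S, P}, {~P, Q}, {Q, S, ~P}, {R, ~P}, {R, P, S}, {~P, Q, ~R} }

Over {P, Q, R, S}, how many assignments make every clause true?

There are 2^4 = 16 truth assignments over (P, Q, R, S).
Check each against the 10 clauses (columns in the order P, Q, R, S):
  F F F F  ✗ fails (R | P | S)
  F F F T  ✗ fails (R | ~S)
  F F T F  ✓ satisfies all
  F F T T  ✓ satisfies all
  F T F F  ✗ fails (R | P | S)
  F T F T  ✗ fails (R | ~S)
  F T T F  ✓ satisfies all
  F T T T  ✗ fails (~Q | ~S | P)
  T F F F  ✗ fails (~P | Q)
  T F F T  ✗ fails (R | ~S)
  T F T F  ✗ fails (~R | ~P)
  T F T T  ✗ fails (~R | ~P)
  T T F F  ✗ fails (S | ~Q | ~P)
  T T F T  ✗ fails (R | ~S)
  T T T F  ✗ fails (S | ~Q | ~P)
  T T T T  ✗ fails (~R | ~P)
3 of the 16 rows are models.

3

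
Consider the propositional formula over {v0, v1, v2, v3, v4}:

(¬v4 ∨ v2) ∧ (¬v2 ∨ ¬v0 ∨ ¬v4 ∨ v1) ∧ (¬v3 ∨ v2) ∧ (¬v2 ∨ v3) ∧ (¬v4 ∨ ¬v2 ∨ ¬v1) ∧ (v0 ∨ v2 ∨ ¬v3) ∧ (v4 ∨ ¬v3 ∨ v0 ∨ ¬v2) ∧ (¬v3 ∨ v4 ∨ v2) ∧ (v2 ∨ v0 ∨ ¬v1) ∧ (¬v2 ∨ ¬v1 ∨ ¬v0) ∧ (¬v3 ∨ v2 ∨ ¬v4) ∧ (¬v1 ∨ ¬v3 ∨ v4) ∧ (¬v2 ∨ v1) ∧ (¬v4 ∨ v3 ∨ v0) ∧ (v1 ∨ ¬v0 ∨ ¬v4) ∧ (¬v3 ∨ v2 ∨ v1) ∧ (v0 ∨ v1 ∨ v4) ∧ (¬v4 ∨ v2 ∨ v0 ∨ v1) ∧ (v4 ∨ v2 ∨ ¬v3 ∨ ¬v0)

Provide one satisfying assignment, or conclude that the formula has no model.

v0: True; v1: True; v2: False; v3: False; v4: False

Branch on v4: set v4 = False.
Branch on v3: set v3 = False.
From the singleton clause (¬v2), v2 = False.
Branch on v0: set v0 = True.
All clauses hold; v1 can take either value.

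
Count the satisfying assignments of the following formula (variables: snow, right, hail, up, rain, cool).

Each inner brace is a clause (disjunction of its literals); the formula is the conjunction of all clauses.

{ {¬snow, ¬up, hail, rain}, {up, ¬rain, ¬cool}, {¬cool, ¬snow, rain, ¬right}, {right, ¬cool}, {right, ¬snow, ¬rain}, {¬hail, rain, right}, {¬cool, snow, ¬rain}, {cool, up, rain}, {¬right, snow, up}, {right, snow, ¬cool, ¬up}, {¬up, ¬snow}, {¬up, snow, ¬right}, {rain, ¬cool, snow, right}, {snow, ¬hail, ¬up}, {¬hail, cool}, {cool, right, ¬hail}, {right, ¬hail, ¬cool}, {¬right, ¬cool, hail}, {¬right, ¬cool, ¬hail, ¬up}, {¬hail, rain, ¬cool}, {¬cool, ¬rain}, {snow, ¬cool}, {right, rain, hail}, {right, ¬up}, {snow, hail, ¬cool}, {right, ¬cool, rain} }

2

There are 2^6 = 64 truth assignments over (snow, right, hail, up, rain, cool).
Split on snow. With snow = True, the clauses containing snow are satisfied and ¬snow drops from the rest; 1 of the 2^5 = 32 assignments to the other variables satisfy what remains.
With snow = False, by the same count on the reduced clause set, 1 assignment works.
(One model: snow=F, right=F, hail=F, up=F, rain=T, cool=F.)
Total: 1 + 1 = 2.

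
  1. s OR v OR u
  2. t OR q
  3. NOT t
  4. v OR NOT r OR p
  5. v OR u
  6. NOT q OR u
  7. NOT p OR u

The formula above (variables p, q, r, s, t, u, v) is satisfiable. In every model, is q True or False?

Suppose q = false.
(t) alone gives t = true.
Now (NOT t) is unsatisfied and unit — conflict.
So every satisfying assignment has q = True.

True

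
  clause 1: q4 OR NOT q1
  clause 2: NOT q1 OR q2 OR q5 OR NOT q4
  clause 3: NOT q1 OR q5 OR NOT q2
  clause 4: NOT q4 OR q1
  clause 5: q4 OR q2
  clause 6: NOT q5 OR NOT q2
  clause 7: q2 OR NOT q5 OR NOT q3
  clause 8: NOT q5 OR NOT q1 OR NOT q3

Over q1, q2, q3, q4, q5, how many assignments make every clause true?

There are 2^5 = 32 truth assignments over (q1, q2, q3, q4, q5).
Split on q4. With q4 = true, the clauses containing q4 are satisfied and NOT q4 drops from the rest; 1 of the 2^4 = 16 assignments to the other variables satisfy what remains.
With q4 = false, by the same count on the reduced clause set, 2 assignments work.
Total: 1 + 2 = 3.

3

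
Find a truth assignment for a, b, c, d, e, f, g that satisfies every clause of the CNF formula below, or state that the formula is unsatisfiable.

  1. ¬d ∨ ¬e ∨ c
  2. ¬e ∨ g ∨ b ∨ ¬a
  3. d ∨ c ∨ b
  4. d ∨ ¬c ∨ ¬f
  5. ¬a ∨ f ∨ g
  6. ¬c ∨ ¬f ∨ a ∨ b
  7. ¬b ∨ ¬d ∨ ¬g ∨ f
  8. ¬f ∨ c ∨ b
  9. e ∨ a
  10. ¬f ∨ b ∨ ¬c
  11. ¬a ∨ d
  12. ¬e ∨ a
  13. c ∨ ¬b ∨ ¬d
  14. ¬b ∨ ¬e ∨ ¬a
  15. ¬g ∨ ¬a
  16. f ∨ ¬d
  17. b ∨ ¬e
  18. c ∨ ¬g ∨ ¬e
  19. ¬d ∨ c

a=True,  b=True,  c=True,  d=True,  e=False,  f=True,  g=False

Try e = False.
(a) alone gives a = True.
(d) alone gives d = True.
(¬g) alone gives g = False.
(f) alone gives f = True.
(c) alone gives c = True.
(b) alone gives b = True.
All clauses are satisfied.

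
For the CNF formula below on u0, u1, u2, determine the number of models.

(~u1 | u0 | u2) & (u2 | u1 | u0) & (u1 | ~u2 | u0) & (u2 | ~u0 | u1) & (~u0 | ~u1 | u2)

3

There are 2^3 = 8 truth assignments over (u0, u1, u2).
Split on u2. With u2 = 1, the clauses containing u2 are satisfied and ~u2 drops from the rest; 3 of the 2^2 = 4 assignments to the other variables satisfy what remains.
With u2 = 0, by the same count on the reduced clause set, 0 assignments work.
(One model: u0=F, u1=T, u2=T.)
Total: 3 + 0 = 3.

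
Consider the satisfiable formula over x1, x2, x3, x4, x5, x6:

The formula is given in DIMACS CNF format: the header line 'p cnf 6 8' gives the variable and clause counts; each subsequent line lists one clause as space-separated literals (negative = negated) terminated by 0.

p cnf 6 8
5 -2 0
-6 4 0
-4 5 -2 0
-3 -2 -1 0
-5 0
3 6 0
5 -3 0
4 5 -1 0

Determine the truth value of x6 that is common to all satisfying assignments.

True

Suppose x6 = False.
From the singleton clause (¬x5), x5 = False.
From the singleton clause (¬x2), x2 = False.
From the singleton clause (x3), x3 = True.
That conflicts with the unit clause (¬x3).
So every satisfying assignment has x6 = True.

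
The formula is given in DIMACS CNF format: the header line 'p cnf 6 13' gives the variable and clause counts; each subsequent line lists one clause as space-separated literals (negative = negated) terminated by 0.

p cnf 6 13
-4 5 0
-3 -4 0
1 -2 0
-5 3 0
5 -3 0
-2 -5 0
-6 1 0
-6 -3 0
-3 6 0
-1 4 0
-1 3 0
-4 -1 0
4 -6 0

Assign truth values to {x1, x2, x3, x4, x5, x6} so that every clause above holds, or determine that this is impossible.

Branch on x4: set x4 = False.
From the singleton clause (¬x1), x1 = False.
From the singleton clause (¬x2), x2 = False.
From the singleton clause (¬x6), x6 = False.
From the singleton clause (¬x3), x3 = False.
From the singleton clause (¬x5), x5 = False.
All clauses are satisfied.

x1=False,  x2=False,  x3=False,  x4=False,  x5=False,  x6=False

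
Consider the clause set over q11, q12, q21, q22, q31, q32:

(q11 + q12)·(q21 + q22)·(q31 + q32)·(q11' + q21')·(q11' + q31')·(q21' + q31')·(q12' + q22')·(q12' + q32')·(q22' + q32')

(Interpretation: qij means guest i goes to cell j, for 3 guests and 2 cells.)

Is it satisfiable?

Unsatisfiable

Branch on q11: set q11 = 1.
Unit clause (q21') forces q21 = 0.
Unit clause (q22) forces q22 = 1.
Unit clause (q31') forces q31 = 0.
Unit clause (q32) forces q32 = 1.
But (q32') is also a unit clause — contradiction.
That branch fails; take q11 = 0 instead.
Unit clause (q12) forces q12 = 1.
Unit clause (q22') forces q22 = 0.
Unit clause (q21) forces q21 = 1.
Unit clause (q31') forces q31 = 0.
Unit clause (q32) forces q32 = 1.
But (q32') is also a unit clause — contradiction.
Either choice for q11 ends in contradiction.
No assignment satisfies every clause.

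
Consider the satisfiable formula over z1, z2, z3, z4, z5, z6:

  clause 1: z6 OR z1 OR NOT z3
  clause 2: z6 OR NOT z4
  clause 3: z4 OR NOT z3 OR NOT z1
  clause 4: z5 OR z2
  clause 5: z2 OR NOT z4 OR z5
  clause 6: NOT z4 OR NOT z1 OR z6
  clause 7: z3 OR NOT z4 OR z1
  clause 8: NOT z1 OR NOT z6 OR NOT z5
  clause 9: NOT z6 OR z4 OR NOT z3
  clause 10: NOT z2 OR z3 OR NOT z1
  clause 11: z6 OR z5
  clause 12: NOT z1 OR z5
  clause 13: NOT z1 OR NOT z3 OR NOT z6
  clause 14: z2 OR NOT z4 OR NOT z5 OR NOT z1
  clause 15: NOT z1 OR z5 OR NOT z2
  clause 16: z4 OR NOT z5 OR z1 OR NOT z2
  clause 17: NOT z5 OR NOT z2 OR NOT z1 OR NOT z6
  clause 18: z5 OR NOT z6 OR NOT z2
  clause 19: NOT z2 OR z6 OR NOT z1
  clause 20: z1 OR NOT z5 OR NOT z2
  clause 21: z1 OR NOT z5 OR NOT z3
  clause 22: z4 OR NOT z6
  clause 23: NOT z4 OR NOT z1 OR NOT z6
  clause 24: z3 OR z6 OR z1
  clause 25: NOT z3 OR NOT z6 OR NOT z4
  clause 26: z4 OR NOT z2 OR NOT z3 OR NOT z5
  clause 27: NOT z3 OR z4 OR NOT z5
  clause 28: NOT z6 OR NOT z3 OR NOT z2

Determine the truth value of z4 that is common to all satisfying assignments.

Suppose z4 = true.
(z6) alone gives z6 = true.
(NOT z1) alone gives z1 = false.
(z3) alone gives z3 = true.
Now (NOT z3) is unsatisfied and unit — conflict.
So every satisfying assignment has z4 = False.

False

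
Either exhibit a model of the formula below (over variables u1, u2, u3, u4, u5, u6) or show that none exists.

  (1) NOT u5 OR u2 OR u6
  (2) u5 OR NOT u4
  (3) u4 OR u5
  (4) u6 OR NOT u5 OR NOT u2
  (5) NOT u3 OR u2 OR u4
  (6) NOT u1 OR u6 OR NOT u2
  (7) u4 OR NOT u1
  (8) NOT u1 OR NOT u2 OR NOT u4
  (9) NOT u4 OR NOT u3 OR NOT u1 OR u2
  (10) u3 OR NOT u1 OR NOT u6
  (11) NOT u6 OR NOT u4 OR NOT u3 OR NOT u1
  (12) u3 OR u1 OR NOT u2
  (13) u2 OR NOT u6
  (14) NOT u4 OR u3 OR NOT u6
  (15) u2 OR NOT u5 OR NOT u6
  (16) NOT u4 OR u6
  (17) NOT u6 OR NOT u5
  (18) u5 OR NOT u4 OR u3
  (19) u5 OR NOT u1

UNSATISFIABLE

Case u5 = true:
(NOT u6) alone gives u6 = false.
(u2) alone gives u2 = true.
But (NOT u2) is also a unit clause — contradiction.
Undo u5 and try u5 = false.
(NOT u4) alone gives u4 = false.
But (u4) is also a unit clause — contradiction.
Both values of u5 lead to a conflict.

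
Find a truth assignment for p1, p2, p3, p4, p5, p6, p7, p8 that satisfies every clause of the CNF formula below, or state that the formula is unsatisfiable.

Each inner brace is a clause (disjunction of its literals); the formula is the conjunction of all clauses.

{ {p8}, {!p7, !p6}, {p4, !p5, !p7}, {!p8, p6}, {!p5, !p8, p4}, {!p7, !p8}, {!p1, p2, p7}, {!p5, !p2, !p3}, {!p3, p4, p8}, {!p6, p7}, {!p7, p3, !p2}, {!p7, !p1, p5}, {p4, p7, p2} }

The clause (p8) is unit, so p8 = true.
The clause (p6) is unit, so p6 = true.
The clause (!p7) is unit, so p7 = false.
Now (p7) is unsatisfied and unit — conflict.

UNSATISFIABLE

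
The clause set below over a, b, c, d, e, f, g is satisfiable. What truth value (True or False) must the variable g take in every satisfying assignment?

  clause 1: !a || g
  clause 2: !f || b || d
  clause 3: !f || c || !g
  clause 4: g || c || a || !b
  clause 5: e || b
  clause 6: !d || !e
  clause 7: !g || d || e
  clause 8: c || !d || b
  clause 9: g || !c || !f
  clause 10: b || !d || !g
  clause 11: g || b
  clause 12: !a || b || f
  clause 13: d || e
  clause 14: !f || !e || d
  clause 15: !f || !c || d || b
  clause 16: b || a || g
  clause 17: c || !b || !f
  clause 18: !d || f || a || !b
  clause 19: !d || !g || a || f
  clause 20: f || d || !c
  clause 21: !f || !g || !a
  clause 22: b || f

True

Suppose g = false.
From the singleton clause (!a), a = false.
From the singleton clause (b), b = true.
From the singleton clause (c), c = true.
From the singleton clause (!f), f = false.
From the singleton clause (!d), d = false.
That conflicts with the unit clause (d).
So every satisfying assignment has g = True.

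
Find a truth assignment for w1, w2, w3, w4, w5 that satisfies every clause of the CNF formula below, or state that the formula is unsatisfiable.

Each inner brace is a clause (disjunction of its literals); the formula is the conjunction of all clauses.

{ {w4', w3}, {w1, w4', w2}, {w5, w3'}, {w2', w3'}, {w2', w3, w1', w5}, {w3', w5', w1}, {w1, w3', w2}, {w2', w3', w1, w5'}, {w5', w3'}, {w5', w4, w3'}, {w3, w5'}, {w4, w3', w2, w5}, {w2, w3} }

w1=0; w2=1; w3=0; w4=0; w5=0

Suppose w4 = 0.
Suppose w5 = 0.
(w3') alone gives w3 = 0.
(w2) alone gives w2 = 1.
(w1') alone gives w1 = 0.
All clauses are satisfied.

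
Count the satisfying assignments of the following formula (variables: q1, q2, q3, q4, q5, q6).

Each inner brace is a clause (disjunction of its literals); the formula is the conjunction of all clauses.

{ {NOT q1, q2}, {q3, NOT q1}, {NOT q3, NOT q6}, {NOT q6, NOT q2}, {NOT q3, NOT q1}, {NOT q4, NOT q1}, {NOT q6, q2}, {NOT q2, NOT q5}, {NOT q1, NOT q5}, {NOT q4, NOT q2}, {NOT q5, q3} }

There are 2^6 = 64 truth assignments over (q1, q2, q3, q4, q5, q6).
Split on q4. With q4 = true, the clauses containing q4 are satisfied and NOT q4 drops from the rest; 3 of the 2^5 = 32 assignments to the other variables satisfy what remains.
With q4 = false, by the same count on the reduced clause set, 5 assignments work.
(One model: q1=F, q2=F, q3=F, q4=F, q5=F, q6=F.)
Total: 3 + 5 = 8.

8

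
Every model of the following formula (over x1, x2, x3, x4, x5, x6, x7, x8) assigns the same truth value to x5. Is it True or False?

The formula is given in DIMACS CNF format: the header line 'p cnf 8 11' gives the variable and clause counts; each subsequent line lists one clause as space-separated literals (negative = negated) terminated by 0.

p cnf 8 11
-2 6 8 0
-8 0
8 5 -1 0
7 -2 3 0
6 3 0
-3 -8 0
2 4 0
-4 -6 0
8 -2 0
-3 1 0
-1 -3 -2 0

Suppose x5 = False.
(¬x8) alone gives x8 = False.
(¬x1) alone gives x1 = False.
(¬x2) alone gives x2 = False.
(x4) alone gives x4 = True.
(¬x6) alone gives x6 = False.
(x3) alone gives x3 = True.
Now (¬x3) is unsatisfied and unit — conflict.
So every satisfying assignment has x5 = True.

True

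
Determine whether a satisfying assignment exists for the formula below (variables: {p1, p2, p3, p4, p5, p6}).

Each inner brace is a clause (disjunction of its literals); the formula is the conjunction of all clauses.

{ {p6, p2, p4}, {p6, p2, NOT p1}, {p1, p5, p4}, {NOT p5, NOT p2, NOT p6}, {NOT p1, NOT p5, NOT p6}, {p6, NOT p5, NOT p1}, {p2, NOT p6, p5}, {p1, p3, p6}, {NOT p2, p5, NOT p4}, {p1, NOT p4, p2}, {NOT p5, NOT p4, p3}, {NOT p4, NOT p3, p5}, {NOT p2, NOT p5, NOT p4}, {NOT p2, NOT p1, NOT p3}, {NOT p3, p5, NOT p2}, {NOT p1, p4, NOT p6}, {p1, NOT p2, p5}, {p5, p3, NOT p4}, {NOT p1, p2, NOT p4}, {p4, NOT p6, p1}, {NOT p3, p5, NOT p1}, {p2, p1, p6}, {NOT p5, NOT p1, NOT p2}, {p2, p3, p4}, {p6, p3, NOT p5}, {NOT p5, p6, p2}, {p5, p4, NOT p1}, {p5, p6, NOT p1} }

Try p6 = false.
Try p2 = true.
Try p5 = true.
Unit clause (NOT p1) forces p1 = false.
Unit clause (p3) forces p3 = true.
Unit clause (NOT p4) forces p4 = false.
All clauses are satisfied.
A satisfying assignment: p1=false,  p2=true,  p3=true,  p4=false,  p5=true,  p6=false.

Satisfiable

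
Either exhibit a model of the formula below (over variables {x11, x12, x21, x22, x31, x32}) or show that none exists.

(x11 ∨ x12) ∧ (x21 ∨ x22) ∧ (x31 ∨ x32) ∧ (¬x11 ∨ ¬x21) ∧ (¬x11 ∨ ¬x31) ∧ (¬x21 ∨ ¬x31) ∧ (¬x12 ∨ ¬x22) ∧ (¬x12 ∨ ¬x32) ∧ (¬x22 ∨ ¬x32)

UNSATISFIABLE

Case x11 = True:
From the singleton clause (¬x21), x21 = False.
From the singleton clause (x22), x22 = True.
From the singleton clause (¬x31), x31 = False.
From the singleton clause (x32), x32 = True.
But (¬x32) is also a unit clause — contradiction.
Undo x11 and try x11 = False.
From the singleton clause (x12), x12 = True.
From the singleton clause (¬x22), x22 = False.
From the singleton clause (x21), x21 = True.
From the singleton clause (¬x31), x31 = False.
From the singleton clause (x32), x32 = True.
But (¬x32) is also a unit clause — contradiction.
Neither x11 = True nor x11 = False works.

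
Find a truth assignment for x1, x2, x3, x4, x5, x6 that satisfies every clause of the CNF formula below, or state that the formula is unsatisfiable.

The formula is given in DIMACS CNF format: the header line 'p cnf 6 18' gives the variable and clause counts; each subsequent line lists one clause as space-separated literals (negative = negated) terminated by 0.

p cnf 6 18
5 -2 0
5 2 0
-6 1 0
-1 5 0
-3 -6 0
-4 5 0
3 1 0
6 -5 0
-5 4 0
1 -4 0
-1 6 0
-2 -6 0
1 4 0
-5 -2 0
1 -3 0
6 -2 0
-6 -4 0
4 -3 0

UNSATISFIABLE

Suppose x5 = True.
(x6) alone gives x6 = True.
(x1) alone gives x1 = True.
(¬x3) alone gives x3 = False.
(x4) alone gives x4 = True.
But (¬x4) is also a unit clause — contradiction.
Undo x5 and try x5 = False.
(¬x2) alone gives x2 = False.
But (x2) is also a unit clause — contradiction.
Either choice for x5 ends in contradiction.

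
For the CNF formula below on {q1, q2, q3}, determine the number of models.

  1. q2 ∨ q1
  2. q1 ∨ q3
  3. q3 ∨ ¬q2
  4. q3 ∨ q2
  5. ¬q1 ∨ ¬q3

1

There are 2^3 = 8 truth assignments over (q1, q2, q3).
Check each against the 5 clauses (columns in the order q1, q2, q3):
  F F F  ✗ fails (q2 ∨ q1)
  F F T  ✗ fails (q2 ∨ q1)
  F T F  ✗ fails (q1 ∨ q3)
  F T T  ✓ satisfies all
  T F F  ✗ fails (q3 ∨ q2)
  T F T  ✗ fails (¬q1 ∨ ¬q3)
  T T F  ✗ fails (q3 ∨ ¬q2)
  T T T  ✗ fails (¬q1 ∨ ¬q3)
1 of the 8 rows is a model.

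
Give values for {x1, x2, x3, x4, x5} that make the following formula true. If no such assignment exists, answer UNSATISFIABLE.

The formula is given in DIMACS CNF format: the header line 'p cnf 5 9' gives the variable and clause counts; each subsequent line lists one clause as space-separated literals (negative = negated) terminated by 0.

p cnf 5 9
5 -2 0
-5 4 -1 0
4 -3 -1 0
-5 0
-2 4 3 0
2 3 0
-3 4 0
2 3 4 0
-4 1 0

x1=True, x2=False, x3=True, x4=True, x5=False

(¬x5) alone gives x5 = False.
(¬x2) alone gives x2 = False.
(x3) alone gives x3 = True.
(x4) alone gives x4 = True.
(x1) alone gives x1 = True.
All clauses are satisfied.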